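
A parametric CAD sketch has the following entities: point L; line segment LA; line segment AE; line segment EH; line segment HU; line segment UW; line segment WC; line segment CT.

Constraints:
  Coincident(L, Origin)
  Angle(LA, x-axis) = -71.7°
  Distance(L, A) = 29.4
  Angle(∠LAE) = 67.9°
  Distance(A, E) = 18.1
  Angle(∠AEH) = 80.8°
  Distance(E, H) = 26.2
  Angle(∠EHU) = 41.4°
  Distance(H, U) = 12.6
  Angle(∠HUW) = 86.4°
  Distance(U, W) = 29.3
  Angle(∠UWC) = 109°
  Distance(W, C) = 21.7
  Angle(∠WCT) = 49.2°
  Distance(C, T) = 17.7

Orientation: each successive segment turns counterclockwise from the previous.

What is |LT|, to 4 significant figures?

22.35

L is at the origin; LA runs at -71.7° with length 29.4, so A = (9.231, -27.91). ∠LAE = 67.9° gives AE at 40.40° from the x-axis; with |AE| = 18.1, E = (23.02, -16.18). ∠AEH = 80.8° gives EH at 139.6° from the x-axis; with |EH| = 26.2, H = (3.063, 0.7986). ∠EHU = 41.4° gives HU at -81.80° from the x-axis; with |HU| = 12.6, U = (4.860, -11.67). ∠HUW = 86.4° gives UW at 11.80° from the x-axis; with |UW| = 29.3, W = (33.54, -5.681). ∠UWC = 109.0° gives WC at 82.80° from the x-axis; with |WC| = 21.7, C = (36.26, 15.85). ∠WCT = 49.2° gives CT at -146.4° from the x-axis; with |CT| = 17.7, T = (21.52, 6.053). Then |LT| = |T − L| = 22.35.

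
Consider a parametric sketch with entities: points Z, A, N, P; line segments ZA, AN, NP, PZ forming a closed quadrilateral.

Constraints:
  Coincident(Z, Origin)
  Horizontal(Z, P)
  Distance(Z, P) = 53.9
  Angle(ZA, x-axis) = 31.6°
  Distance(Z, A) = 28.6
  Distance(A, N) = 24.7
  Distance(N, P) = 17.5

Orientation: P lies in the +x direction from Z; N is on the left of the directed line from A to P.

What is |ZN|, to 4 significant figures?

51.79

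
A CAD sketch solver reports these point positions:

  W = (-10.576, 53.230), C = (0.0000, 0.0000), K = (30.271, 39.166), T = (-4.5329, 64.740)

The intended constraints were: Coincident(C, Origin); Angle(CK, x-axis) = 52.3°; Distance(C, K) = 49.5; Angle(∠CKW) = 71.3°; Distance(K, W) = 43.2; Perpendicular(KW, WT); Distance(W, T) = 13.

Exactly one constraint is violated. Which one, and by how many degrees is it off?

Perpendicular(KW, WT) — off by 8.70°.

C = (0.00, 0.00) ✓; CK at 52.30° ✓; |CK| = 49.50 ✓; ∠CKW = 71.30° ✓; |KW| = 43.20 ✓; ∠(KW, WT) = 98.70° ✗; |WT| = 13.00 ✓.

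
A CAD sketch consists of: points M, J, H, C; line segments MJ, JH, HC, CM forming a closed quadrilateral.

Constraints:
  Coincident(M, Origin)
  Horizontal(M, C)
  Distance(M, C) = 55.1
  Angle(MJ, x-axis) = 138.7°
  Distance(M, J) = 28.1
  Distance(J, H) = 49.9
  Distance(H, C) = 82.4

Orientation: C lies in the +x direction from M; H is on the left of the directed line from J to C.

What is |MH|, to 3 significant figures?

62.9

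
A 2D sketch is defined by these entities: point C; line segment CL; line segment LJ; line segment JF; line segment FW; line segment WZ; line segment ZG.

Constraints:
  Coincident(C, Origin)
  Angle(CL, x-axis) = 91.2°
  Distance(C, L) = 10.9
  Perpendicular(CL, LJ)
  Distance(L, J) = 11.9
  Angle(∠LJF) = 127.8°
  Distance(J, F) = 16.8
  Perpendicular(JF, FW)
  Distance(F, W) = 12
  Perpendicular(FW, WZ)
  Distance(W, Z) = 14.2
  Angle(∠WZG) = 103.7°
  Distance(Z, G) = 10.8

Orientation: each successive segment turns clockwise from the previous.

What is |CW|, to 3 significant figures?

16.0

∠LJF = 127.8° gives JF at -51.0° from the x-axis; with |JF| = 16.8, F = (22.2, -1.91). JF ⟂ FW, so FW runs at -141°; with |FW| = 12.0, W = (12.9, -9.46). Then |CW| = |W − C| = 16.0.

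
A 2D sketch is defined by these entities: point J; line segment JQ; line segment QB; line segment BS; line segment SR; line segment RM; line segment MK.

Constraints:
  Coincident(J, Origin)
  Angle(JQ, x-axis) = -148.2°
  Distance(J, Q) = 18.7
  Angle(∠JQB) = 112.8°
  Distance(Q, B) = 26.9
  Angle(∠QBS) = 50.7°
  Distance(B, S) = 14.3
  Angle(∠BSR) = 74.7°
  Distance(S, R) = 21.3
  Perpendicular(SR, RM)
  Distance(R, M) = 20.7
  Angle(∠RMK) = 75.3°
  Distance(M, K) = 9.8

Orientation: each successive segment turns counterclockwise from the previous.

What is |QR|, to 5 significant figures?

8.3628

J is at the origin; JQ runs at -148.2° with length 18.7, so Q = (-15.893, -9.8541). ∠JQB = 112.8° gives QB at -81.000° from the x-axis; with |QB| = 26.9, B = (-11.685, -36.423). ∠QBS = 50.7° gives BS at 48.300° from the x-axis; with |BS| = 14.3, S = (-2.1721, -25.746). ∠BSR = 74.7° gives SR at 153.60° from the x-axis; with |SR| = 21.3, R = (-21.251, -16.275). Then |QR| = |R − Q| = 8.3628.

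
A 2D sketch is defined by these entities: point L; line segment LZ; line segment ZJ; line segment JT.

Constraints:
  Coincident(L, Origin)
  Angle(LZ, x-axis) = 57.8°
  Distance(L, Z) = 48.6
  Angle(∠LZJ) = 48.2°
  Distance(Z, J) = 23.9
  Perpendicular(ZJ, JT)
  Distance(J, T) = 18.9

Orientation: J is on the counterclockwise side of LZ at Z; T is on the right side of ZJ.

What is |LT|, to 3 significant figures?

55.8

∠LZJ = 48.2°, so ZJ runs at 57.8° + (180° − 48.2°) = 190° from the x-axis; with |ZJ| = 23.9, J = Z + 23.9·(cos 190°, sin 190°) = (2.33, 37.1). The perpendicularity gives JT at right angles to ZJ; with |JT| = 18.9 on the right of ZJ, T = J + 18.9·(-0.167, 0.986) = (-0.819, 55.8). Then |LT| = |T − L| = 55.8.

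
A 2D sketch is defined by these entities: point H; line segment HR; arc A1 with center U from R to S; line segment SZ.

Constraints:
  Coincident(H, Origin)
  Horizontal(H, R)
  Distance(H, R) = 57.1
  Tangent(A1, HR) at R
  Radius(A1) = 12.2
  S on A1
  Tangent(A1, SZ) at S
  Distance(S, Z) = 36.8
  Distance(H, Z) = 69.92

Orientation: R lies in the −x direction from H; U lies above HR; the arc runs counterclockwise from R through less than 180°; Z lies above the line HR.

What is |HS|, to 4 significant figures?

46.94

H is at the origin; H and R share the same y with |HR| = 57.1 and R on the −x side, so R = (-57.10, 0.000). The tangent condition forces UR to be normal to HR, so U = R + (0, 12.2) = (-57.10, 12.20). Since US ⟂ SZ (tangency), |UZ| = √(12.2² + 36.8²) = 38.77 regardless of where S sits on A1. So Z lies on both circle(H, 69.92) and circle(U, 38.77); the above-HR intersection is Z = (-48.80, 50.07). S is the foot of the tangent from Z: S = (-44.97, 13.47).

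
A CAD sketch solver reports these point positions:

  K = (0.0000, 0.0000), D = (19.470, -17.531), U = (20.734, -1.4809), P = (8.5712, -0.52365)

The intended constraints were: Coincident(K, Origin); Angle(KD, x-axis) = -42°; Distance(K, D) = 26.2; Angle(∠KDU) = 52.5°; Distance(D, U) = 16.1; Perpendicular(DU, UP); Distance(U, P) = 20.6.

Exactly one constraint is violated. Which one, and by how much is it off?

Distance(U, P) = 20.6 — off by 8.40.

K = (0.00, 0.00) ✓; KD at -42.00° ✓; |KD| = 26.20 ✓; ∠KDU = 52.50° ✓; |DU| = 16.10 ✓; ∠(DU, UP) = 90.00° ✓; |UP| = 12.20 ✗.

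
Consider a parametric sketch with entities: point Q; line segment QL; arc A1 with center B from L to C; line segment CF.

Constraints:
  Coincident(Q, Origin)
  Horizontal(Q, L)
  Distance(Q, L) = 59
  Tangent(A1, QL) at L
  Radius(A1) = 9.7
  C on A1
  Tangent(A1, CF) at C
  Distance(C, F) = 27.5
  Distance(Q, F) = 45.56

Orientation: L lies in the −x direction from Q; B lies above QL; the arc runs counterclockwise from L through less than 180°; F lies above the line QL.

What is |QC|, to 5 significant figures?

50.999

Q is at the origin; Q and L share the same y with |QL| = 59.0 and L on the −x side, so L = (-59.000, 0.0000). Since A1 is tangent to QL there, BL ⟂ QL, so B = L + (0, 9.7) = (-59.000, 9.7000). Since BC ⟂ CF (tangency), |BF| = √(9.7² + 27.5²) = 29.161 regardless of where C sits on A1. So F lies on both circle(Q, 45.56) and circle(B, 29.161); the above-QL intersection is F = (-36.116, 27.773). C is the foot of the tangent from F: C = (-50.798, 4.5211).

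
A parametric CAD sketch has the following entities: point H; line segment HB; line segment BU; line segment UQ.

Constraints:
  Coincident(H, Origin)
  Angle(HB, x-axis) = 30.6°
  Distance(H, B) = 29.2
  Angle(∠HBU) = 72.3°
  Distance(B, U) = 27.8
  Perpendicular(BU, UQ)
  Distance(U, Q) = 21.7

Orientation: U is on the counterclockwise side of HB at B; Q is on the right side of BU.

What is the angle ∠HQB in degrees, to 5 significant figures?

31.112°

∠HBU = 72.3°, so BU runs at 30.6° + (180° − 72.3°) = 138.30° from the x-axis; with |BU| = 27.8, U = B + 27.8·(cos 138.30°, sin 138.30°) = (4.3771, 33.357). BU ⟂ UQ; with |UQ| = 21.7 on the right of BU, Q = U + 21.7·(0.66523, 0.74664) = (18.813, 49.559). Then cos ∠HQB = QH·QB / (|QH||QB|), giving 31.112°.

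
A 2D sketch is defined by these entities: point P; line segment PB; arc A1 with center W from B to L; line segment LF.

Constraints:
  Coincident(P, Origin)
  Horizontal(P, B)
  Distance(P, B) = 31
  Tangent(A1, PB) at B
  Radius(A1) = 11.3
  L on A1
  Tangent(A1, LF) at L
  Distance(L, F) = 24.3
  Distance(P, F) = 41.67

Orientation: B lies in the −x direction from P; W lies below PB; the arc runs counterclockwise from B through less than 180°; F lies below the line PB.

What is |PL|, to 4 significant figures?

43.35

P is at the origin; P and B share the same y with |PB| = 31.0 and B on the −x side, so B = (-31.00, 0.000). Since A1 is tangent to PB there, WB ⟂ PB, so W = B + (0, -11.3) = (-31.00, -11.30). Since WL ⟂ LF (tangency), |WF| = √(11.3² + 24.3²) = 26.80 regardless of where L sits on A1. So F lies on both circle(P, 41.67) and circle(W, 26.80); the below-PB intersection is F = (-20.83, -36.09). L is the foot of the tangent from F: L = (-38.67, -19.60).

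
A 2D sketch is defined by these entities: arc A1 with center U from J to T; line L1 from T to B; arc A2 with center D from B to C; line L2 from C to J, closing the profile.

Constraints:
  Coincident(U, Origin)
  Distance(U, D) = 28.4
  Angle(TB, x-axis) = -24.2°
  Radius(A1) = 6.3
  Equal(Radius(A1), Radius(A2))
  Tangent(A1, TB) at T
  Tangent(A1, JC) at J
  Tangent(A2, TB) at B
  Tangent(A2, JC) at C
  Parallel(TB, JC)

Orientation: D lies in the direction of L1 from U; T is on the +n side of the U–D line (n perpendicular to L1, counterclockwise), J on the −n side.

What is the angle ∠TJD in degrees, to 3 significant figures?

77.5°

The slot axis is L1's direction at -24.2°, so u = (cos -24.2°, sin -24.2°) = (0.912, -0.410) and n = (−sin -24.2°, cos -24.2°) = (0.410, 0.912). U is at the origin and D lies 28.4 along u from U, so D = 28.4·u = (25.9, -11.6). Tangency of A1 to both parallel lines with radius 6.3 puts T and J at U ± 6.3·n: T = (2.58, 5.75), J = (-2.58, -5.75). Then cos ∠TJD = JT·JD / (|JT||JD|), giving 77.5°.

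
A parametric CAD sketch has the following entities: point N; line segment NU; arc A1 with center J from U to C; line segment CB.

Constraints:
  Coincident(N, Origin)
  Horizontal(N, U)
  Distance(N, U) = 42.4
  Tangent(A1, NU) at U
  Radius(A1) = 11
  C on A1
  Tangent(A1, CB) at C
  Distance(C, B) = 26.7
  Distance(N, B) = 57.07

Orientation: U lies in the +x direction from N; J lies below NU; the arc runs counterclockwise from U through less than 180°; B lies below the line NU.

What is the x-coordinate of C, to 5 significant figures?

32.021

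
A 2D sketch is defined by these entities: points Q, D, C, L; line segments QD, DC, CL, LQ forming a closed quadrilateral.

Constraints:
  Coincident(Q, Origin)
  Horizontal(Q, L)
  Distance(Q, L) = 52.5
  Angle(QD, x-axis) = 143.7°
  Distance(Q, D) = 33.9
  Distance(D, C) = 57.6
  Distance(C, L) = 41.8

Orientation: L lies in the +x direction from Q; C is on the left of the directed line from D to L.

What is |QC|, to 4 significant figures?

44.55

Q is at the origin; Q and L share the same y with |QL| = 52.5 and L in +x, so L = (52.5, 0). QD runs at 143.7° with |QD| = 33.9, so D = (-27.32, 20.07). C is determined by |DC| = 57.6 and |CL| = 41.8 together: it lies at the intersection of circle(D, 57.6) and circle(L, 41.8). With |DL| = 82.31, the foot of the radical line on DL is 50.69 from D and the perpendicular offset is √(57.6² − 50.69²) = 27.35. Taking the left-of-DL solution: C = (28.51, 34.23).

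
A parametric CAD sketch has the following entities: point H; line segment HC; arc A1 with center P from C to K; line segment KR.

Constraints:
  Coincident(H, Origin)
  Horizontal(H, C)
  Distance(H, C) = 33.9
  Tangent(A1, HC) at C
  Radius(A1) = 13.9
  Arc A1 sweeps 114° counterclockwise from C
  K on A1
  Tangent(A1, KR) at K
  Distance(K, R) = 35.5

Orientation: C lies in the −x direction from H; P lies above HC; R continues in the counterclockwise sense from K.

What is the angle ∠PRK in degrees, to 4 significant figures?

21.38°

H is at the origin; H and C share the same y with |HC| = 33.9 and C on the −x side, so C = (-33.90, 0.000). Tangency of A1 to HC means the radius PC is perpendicular to HC, so P = C + (0, 13.9) = (-33.90, 13.90). On A1, C sits at bearing -90° from P; a 114° counterclockwise sweep puts K at bearing 24°, so K = P + 13.9·(cos 24°, sin 24°) = (-21.20, 19.55). A1 meets KR tangentially, so PK is at right angles to KR, so KR runs along (−sin 24°, cos 24°); with |KR| = 35.5, R = (-35.64, 51.98). Then cos ∠PRK = RP·RK / (|RP||RK|), giving 21.38°.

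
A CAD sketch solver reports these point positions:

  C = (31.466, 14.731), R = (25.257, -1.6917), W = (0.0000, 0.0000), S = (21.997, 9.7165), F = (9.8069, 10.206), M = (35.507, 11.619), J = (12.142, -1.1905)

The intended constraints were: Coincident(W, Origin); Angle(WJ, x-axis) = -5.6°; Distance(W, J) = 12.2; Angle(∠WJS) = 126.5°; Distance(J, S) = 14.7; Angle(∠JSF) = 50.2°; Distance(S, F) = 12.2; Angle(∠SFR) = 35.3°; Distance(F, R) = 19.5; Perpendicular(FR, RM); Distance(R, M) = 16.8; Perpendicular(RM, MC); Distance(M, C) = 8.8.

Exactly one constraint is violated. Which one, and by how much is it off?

Distance(M, C) = 8.8 — off by 3.70.

W = (0.00, 0.00) ✓; WJ at -5.600° ✓; |WJ| = 12.20 ✓; ∠WJS = 126.5° ✓; |JS| = 14.70 ✓; ∠JSF = 50.20° ✓; |SF| = 12.20 ✓; ∠SFR = 35.30° ✓; |FR| = 19.50 ✓; ∠(FR, RM) = 90.00° ✓; |RM| = 16.80 ✓; ∠(RM, MC) = 90.00° ✓; |MC| = 5.100 ✗.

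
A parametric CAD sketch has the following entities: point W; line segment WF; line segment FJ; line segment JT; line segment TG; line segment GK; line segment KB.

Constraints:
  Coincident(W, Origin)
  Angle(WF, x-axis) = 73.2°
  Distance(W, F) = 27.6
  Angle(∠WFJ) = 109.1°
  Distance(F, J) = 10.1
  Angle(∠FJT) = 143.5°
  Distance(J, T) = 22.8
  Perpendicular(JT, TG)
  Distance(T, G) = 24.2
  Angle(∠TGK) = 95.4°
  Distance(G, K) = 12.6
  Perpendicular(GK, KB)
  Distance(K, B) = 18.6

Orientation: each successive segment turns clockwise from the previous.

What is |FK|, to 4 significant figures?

26.70

W is at the origin; WF runs at 73.2° with length 27.6, so F = (7.977, 26.42). ∠WFJ = 109.1° gives FJ at 2.300° from the x-axis; with |FJ| = 10.1, J = (18.07, 26.83). ∠FJT = 143.5° gives JT at -34.20° from the x-axis; with |JT| = 22.8, T = (36.93, 14.01). JT is perpendicular to TG, so TG runs at -124.2°; with |TG| = 24.2, G = (23.32, -6.004). ∠TGK = 95.4° gives GK at 151.2° from the x-axis; with |GK| = 12.6, K = (12.28, 0.06659). Then |FK| = |K − F| = 26.70.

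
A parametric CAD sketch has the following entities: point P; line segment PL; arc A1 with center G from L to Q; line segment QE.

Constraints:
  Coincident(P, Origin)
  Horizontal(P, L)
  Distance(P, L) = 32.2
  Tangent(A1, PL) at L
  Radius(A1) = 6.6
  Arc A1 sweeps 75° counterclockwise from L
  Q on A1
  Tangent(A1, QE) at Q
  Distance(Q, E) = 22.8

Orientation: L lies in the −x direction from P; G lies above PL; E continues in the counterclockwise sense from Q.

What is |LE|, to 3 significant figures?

29.6

P is at the origin; P and L share the same y with |PL| = 32.2 and L on the −x side, so L = (-32.2, 0.00). Tangency of A1 to PL means the radius GL is perpendicular to PL, so G = L + (0, 6.6) = (-32.2, 6.60). On A1, L sits at bearing -90° from G; a 75° counterclockwise sweep puts Q at bearing -15°, so Q = G + 6.6·(cos -15°, sin -15°) = (-25.8, 4.89). Tangency of A1 to QE means the radius GQ is perpendicular to QE, so QE runs along (−sin -15°, cos -15°); with |QE| = 22.8, E = (-19.9, 26.9). Then |LE| = |E − L| = 29.6.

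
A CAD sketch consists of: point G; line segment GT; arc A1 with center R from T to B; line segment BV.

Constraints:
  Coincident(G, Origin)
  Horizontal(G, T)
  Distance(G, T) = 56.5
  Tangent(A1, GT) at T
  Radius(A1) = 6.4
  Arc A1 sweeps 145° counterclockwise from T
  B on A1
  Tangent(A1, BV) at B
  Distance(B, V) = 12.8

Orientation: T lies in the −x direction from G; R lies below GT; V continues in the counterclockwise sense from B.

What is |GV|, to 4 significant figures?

53.19

G is at the origin; G and T share the same y with |GT| = 56.5 and T on the −x side, so T = (-56.50, 0.000). The tangent condition forces RT to be normal to GT, so R = T + (0, -6.4) = (-56.50, -6.400). On A1, T sits at bearing 90° from R; a 145° counterclockwise sweep puts B at bearing 235°, so B = R + 6.4·(cos 235°, sin 235°) = (-60.17, -11.64). Tangency of A1 to BV means the radius RB is perpendicular to BV, so BV runs along (−sin 235°, cos 235°); with |BV| = 12.8, V = (-49.69, -18.98). Then |GV| = |V − G| = 53.19.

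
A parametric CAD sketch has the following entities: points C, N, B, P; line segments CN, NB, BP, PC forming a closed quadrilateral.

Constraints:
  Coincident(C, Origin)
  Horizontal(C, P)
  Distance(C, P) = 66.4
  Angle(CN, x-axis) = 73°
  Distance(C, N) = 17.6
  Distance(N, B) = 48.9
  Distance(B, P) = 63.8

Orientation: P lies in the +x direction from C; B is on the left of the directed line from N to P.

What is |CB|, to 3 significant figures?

65.7

Checks: |NB| = 48.90 ✓; |BP| = 63.80 ✓.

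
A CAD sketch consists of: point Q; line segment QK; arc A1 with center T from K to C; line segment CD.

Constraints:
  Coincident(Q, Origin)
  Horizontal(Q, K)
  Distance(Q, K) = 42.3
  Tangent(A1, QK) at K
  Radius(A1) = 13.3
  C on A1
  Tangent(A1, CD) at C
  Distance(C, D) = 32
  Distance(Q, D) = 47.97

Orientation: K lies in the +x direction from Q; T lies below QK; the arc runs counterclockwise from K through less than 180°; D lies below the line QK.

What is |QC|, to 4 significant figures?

31.15

Q is at the origin; QK is horizontal with |QK| = 42.3 and K on the +x side, so K = (42.30, 0.000). The tangent condition forces TK to be normal to QK, so T = K + (0, -13.3) = (42.30, -13.30). Since TC ⟂ CD (tangency), |TD| = √(13.3² + 32.0²) = 34.65 regardless of where C sits on A1. So D lies on both circle(Q, 47.97) and circle(T, 34.65); the below-QK intersection is D = (23.01, -42.09). C is the foot of the tangent from D: C = (29.26, -10.71).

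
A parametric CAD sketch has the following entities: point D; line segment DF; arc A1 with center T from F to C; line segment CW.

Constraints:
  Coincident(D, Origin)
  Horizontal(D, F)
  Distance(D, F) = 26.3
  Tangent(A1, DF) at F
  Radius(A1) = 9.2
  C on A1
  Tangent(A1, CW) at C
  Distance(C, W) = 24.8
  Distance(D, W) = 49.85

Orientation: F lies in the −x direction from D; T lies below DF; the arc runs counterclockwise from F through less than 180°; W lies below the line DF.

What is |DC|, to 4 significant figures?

36.52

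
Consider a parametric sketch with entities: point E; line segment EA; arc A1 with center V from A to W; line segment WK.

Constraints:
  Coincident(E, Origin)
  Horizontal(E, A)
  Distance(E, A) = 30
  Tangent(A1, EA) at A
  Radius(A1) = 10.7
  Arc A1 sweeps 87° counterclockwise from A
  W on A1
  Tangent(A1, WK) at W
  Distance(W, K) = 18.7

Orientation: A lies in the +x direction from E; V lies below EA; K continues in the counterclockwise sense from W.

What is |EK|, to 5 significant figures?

34.154

E is at the origin; EA is horizontal with |EA| = 30.0 and A on the +x side, so A = (30.000, 0.0000). A1 meets EA tangentially, so VA is at right angles to EA, so V = A + (0, -10.7) = (30.000, -10.700). On A1, A sits at bearing 90° from V; an 87° counterclockwise sweep puts W at bearing 177°, so W = V + 10.7·(cos 177°, sin 177°) = (19.315, -10.140). A1 meets WK tangentially, so VW is at right angles to WK, so WK runs along (−sin 177°, cos 177°); with |WK| = 18.7, K = (18.336, -28.814). Then |EK| = |K − E| = 34.154.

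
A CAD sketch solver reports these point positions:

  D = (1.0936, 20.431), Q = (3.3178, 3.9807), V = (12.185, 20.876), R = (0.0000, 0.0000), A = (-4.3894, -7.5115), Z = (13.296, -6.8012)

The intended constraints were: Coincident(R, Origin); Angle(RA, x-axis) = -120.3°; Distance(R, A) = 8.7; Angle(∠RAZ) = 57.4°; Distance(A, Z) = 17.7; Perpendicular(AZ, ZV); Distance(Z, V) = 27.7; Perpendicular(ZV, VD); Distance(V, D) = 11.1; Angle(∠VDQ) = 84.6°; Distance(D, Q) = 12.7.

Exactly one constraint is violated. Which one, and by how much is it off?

Distance(D, Q) = 12.7 — off by 3.90.

R = (0.00, 0.00) ✓; RA at -120.3° ✓; |RA| = 8.700 ✓; ∠RAZ = 57.40° ✓; |AZ| = 17.70 ✓; ∠(AZ, ZV) = 90.00° ✓; |ZV| = 27.70 ✓; ∠(ZV, VD) = 90.00° ✓; |VD| = 11.10 ✓; ∠VDQ = 84.60° ✓; |DQ| = 16.60 ✗.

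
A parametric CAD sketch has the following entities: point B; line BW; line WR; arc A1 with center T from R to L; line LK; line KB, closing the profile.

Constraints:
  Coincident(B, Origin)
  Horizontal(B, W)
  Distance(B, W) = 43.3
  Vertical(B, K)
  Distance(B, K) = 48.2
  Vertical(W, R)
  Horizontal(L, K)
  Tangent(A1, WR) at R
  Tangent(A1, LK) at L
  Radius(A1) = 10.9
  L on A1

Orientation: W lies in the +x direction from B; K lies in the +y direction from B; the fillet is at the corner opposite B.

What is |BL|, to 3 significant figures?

58.1

The virtual corner opposite B is at (43.3, 48.2). The tangent condition forces TR to be normal to WR and A1 meets LK tangentially, so TL is at right angles to LK, with radius 10.9, so the center T sits 10.9 in from both sides at T = (32.4, 37.3). That places the tangent points at R = (43.3, 37.3) on WR and L = (32.4, 48.2) on LK. Then |BL| = |L − B| = 58.1.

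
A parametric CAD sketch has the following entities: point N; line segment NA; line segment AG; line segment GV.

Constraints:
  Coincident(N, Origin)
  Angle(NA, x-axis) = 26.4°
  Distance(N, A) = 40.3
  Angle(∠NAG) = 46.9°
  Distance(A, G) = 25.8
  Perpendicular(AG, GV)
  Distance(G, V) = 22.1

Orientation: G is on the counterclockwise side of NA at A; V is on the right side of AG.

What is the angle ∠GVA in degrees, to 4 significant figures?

49.42°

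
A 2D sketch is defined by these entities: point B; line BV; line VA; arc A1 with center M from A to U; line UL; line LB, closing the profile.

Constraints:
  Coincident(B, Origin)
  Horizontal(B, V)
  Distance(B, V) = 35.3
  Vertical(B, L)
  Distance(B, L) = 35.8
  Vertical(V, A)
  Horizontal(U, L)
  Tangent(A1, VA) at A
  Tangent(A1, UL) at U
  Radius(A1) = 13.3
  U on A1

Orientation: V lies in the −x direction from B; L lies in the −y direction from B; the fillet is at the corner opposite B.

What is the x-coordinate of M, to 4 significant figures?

-22.00

BL is vertical with |BL| = 35.8 and L on the −y side, so L = (0.000, -35.80). The virtual corner opposite B is at (-35.30, -35.80). Since A1 is tangent to VA there, MA ⟂ VA and since A1 is tangent to UL there, MU ⟂ UL, with radius 13.3, so the center M sits 13.3 in from both sides at M = (-22.00, -22.50). So M.x = -22.00.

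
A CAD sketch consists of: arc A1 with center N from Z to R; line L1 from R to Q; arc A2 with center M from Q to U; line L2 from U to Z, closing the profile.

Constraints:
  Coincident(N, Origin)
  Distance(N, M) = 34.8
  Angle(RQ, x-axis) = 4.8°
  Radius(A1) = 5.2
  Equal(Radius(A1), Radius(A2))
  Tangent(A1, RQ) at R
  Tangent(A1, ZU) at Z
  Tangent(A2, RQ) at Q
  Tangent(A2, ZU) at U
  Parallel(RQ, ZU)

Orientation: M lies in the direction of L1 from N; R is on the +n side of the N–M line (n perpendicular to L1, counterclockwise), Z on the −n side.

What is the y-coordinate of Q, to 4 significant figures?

8.094

The slot axis is L1's direction at 4.8°, so u = (cos 4.8°, sin 4.8°) = (0.9965, 0.08368) and n = (−sin 4.8°, cos 4.8°) = (-0.08368, 0.9965). N is at the origin and M lies 34.8 along u from N, so M = 34.8·u = (34.68, 2.912). Tangency of A1 to both parallel lines with radius 5.2 puts R and Z at N ± 5.2·n: R = (-0.4351, 5.182), Z = (0.4351, -5.182). Equal radii place Q and U the same way about M: Q = M + 5.2·n = (34.24, 8.094), U = M − 5.2·n = (35.11, -2.270). So Q.y = 8.094.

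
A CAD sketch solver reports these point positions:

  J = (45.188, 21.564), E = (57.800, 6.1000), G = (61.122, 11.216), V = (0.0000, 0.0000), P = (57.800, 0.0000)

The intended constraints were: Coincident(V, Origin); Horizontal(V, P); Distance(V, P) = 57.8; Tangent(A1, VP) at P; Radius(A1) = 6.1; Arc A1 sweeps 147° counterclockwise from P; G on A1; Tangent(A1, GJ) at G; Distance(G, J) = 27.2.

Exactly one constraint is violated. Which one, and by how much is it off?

Distance(G, J) = 27.2 — off by 8.20.

V = (0.00, 0.00) ✓; V.y = 0.00, P.y = 0.00 ✓; |VP| = 57.80 ✓; ∠(EP, PV) = 90.00° ✓; |EP| = 6.100 ✓; bearing(E→G) − bearing(E→P) = 147.0° ✓; |EG| = 6.100 ✓; ∠(EG, GJ) = 90.00° ✓; |GJ| = 19.00 ✗.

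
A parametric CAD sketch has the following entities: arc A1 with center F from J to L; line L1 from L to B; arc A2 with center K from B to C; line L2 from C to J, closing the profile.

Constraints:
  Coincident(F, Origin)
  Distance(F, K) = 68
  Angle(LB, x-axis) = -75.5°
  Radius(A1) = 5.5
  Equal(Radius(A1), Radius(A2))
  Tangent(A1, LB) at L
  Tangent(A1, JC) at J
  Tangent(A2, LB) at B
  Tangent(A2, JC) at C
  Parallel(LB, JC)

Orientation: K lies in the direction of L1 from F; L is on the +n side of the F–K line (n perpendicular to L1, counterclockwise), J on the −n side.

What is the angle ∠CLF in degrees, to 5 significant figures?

80.811°

Tangency of A1 to both parallel lines with radius 5.5 puts L and J at F ± 5.5·n: L = (5.3248, 1.3771), J = (-5.3248, -1.3771). Equal radii place B and C the same way about K: B = K + 5.5·n = (22.351, -64.457), C = K − 5.5·n = (11.701, -67.211). Then cos ∠CLF = LC·LF / (|LC||LF|), giving 80.811°.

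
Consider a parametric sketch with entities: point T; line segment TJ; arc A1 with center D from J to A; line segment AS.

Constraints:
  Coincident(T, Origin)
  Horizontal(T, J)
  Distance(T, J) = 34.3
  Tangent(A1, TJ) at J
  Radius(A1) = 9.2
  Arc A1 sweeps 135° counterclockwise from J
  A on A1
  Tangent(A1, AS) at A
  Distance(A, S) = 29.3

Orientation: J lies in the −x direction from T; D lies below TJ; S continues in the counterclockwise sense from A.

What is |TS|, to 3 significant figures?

41.6

T is at the origin; TJ is horizontal with |TJ| = 34.3 and J on the −x side, so J = (-34.3, 0.00). Tangency of A1 to TJ means the radius DJ is perpendicular to TJ, so D = J + (0, -9.2) = (-34.3, -9.20). On A1, J sits at bearing 90° from D; a 135° counterclockwise sweep puts A at bearing 225°, so A = D + 9.2·(cos 225°, sin 225°) = (-40.8, -15.7). The tangent condition forces DA to be normal to AS, so AS runs along (−sin 225°, cos 225°); with |AS| = 29.3, S = (-20.1, -36.4). Then |TS| = |S − T| = 41.6.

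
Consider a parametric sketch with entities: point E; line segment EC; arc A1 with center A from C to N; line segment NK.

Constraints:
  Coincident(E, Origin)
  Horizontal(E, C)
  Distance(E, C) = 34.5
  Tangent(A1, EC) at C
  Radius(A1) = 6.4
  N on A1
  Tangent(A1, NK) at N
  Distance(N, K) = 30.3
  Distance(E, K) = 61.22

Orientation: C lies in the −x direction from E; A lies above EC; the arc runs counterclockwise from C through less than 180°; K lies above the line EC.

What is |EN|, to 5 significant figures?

32.129

E is at the origin; E and C share the same y with |EC| = 34.5 and C on the −x side, so C = (-34.500, 0.0000). The tangent condition forces AC to be normal to EC, so A = C + (0, 6.4) = (-34.500, 6.4000). Since AN ⟂ NK (tangency), |AK| = √(6.4² + 30.3²) = 30.969 regardless of where N sits on A1. So K lies on both circle(E, 61.22) and circle(A, 30.969); the above-EC intersection is K = (-52.384, 31.682). N is the foot of the tangent from K: N = (-30.152, 11.096).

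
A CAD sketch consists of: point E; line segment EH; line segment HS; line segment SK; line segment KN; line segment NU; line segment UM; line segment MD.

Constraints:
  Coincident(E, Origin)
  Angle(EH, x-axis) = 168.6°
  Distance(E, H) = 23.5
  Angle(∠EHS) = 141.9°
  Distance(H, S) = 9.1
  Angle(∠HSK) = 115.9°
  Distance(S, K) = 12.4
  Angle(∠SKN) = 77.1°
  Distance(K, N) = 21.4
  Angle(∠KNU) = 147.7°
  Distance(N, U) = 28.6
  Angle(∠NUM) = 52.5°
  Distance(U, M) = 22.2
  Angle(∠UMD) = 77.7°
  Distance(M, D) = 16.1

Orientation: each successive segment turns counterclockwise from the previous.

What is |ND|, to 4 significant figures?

7.091

∠NUM = 52.5° gives UM at 173.5° from the x-axis; with |UM| = 22.2, M = (-12.39, 16.31). ∠UMD = 77.7° gives MD at -84.20° from the x-axis; with |MD| = 16.1, D = (-10.76, 0.2943). Then |ND| = |D − N| = 7.091.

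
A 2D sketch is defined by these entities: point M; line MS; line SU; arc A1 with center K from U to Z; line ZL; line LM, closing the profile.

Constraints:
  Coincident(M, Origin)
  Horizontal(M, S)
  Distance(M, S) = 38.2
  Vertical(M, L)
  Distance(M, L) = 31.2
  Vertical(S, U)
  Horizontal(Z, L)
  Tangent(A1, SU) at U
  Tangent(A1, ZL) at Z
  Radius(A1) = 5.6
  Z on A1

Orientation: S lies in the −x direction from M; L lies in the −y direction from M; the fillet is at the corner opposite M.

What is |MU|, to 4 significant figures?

45.98

M is at the origin; M and S share the same y with |MS| = 38.2 and S on the −x side, so S = (-38.20, 0.000). M and L share the same x with |ML| = 31.2 and L on the −y side, so L = (0.000, -31.20). The virtual corner opposite M is at (-38.20, -31.20). The tangent condition forces KU to be normal to SU and A1 meets ZL tangentially, so KZ is at right angles to ZL, with radius 5.6, so the center K sits 5.6 in from both sides at K = (-32.60, -25.60). That places the tangent points at U = (-38.20, -25.60) on SU and Z = (-32.60, -31.20) on ZL. Then |MU| = |U − M| = 45.98.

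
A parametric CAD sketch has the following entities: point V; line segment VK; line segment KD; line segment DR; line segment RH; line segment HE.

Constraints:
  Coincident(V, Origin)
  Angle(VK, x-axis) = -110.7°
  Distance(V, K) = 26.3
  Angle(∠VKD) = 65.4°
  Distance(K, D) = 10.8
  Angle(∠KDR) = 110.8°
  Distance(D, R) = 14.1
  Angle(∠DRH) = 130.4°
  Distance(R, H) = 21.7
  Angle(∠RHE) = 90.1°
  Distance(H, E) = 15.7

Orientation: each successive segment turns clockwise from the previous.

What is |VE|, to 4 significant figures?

19.38

V is at the origin; VK runs at -110.7° with length 26.3, so K = (-9.296, -24.60). ∠VKD = 65.4° gives KD at 134.7° from the x-axis; with |KD| = 10.8, D = (-16.89, -16.93). ∠KDR = 110.8° gives DR at 65.50° from the x-axis; with |DR| = 14.1, R = (-11.05, -4.095). ∠DRH = 130.4° gives RH at 15.90° from the x-axis; with |RH| = 21.7, H = (9.824, 1.850). ∠RHE = 90.1° gives HE at -74.00° from the x-axis; with |HE| = 15.7, E = (14.15, -13.24). Then |VE| = |E − V| = 19.38.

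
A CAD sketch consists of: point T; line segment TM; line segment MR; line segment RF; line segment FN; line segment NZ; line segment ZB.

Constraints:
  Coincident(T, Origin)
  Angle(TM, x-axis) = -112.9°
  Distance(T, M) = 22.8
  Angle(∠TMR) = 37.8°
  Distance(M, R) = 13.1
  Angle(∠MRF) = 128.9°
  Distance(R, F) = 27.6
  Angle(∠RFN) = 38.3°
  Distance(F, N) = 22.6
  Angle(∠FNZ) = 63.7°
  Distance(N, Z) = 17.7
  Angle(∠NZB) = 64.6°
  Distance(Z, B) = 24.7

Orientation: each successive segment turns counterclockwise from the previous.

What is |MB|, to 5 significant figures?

39.217

T is at the origin; TM runs at -112.9° with length 22.8, so M = (-8.8720, -21.003). ∠TMR = 37.8° gives MR at 29.300° from the x-axis; with |MR| = 13.1, R = (2.5521, -14.592). ∠MRF = 128.9° gives RF at 80.400° from the x-axis; with |RF| = 27.6, F = (7.1549, 12.621). ∠RFN = 38.3° gives FN at -137.90° from the x-axis; with |FN| = 22.6, N = (-9.6138, -2.5303). ∠FNZ = 63.7° gives NZ at -21.600° from the x-axis; with |NZ| = 17.7, Z = (6.8433, -9.0461). ∠NZB = 64.6° gives ZB at 93.800° from the x-axis; with |ZB| = 24.7, B = (5.2063, 15.600). Then |MB| = |B − M| = 39.217.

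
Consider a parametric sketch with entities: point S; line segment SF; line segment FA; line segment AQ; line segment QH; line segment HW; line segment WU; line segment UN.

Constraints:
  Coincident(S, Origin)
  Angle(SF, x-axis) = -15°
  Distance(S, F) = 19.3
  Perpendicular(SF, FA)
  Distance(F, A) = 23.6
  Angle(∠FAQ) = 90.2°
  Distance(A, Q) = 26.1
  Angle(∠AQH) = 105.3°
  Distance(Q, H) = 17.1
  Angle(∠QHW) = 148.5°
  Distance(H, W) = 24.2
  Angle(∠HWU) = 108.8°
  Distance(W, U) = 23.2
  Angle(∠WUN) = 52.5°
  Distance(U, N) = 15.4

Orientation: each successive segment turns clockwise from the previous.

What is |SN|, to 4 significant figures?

10.71

S is at the origin; SF runs at -15.0° with length 19.3, so F = (18.64, -4.995). SF is perpendicular to FA, so FA runs at -105.0°; with |FA| = 23.6, A = (12.53, -27.79). ∠FAQ = 90.2° gives AQ at 165.2° from the x-axis; with |AQ| = 26.1, Q = (-12.70, -21.12). ∠AQH = 105.3° gives QH at 90.50° from the x-axis; with |QH| = 17.1, H = (-12.85, -4.025). ∠QHW = 148.5° gives HW at 59.00° from the x-axis; with |HW| = 24.2, W = (-0.3852, 16.72). ∠HWU = 108.8° gives WU at -12.20° from the x-axis; with |WU| = 23.2, U = (22.29, 11.82). ∠WUN = 52.5° gives UN at -139.7° from the x-axis; with |UN| = 15.4, N = (10.55, 1.856). Then |SN| = |N − S| = 10.71.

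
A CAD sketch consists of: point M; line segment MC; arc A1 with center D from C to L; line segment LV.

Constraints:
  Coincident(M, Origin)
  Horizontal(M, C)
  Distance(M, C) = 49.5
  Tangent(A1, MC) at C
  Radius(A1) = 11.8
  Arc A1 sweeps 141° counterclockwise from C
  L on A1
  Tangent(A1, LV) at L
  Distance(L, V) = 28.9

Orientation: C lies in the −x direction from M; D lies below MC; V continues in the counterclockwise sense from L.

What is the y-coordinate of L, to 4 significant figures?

-20.97

M is at the origin; M and C share the same y with |MC| = 49.5 and C on the −x side, so C = (-49.50, 0.000). Since A1 is tangent to MC there, DC ⟂ MC, so D = C + (0, -11.8) = (-49.50, -11.80). On A1, C sits at bearing 90° from D; a 141° counterclockwise sweep puts L at bearing 231°, so L = D + 11.8·(cos 231°, sin 231°) = (-56.93, -20.97). So L.y = -20.97.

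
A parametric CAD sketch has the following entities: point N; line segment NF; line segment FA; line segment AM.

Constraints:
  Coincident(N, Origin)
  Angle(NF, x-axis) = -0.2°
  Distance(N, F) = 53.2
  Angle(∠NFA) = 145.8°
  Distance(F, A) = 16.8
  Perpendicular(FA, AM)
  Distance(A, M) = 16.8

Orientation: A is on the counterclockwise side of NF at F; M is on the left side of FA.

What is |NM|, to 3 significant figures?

62.2

N is at the origin; NF runs at -0.2° with length 53.2, so F = 53.2·(cos -0.2°, sin -0.2°) = (53.2, -0.186). ∠NFA = 145.8°, so FA runs at -0.2° + (180° − 145.8°) = 34.0° from the x-axis; with |FA| = 16.8, A = F + 16.8·(cos 34.0°, sin 34.0°) = (67.1, 9.21). The perpendicularity gives AM at right angles to FA; with |AM| = 16.8 on the left of FA, M = A + 16.8·(-0.559, 0.829) = (57.7, 23.1). Then |NM| = |M − N| = 62.2.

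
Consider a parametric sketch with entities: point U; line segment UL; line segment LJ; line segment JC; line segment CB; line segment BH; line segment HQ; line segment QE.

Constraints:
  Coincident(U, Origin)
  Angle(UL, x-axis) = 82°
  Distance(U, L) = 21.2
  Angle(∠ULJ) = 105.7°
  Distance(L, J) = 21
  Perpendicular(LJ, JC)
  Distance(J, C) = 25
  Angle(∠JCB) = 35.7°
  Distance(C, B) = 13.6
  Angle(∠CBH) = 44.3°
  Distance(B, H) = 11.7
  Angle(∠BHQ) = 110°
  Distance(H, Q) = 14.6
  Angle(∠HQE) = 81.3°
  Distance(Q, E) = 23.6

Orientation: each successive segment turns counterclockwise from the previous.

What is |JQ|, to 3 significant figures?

31.0

U is at the origin; UL runs at 82.0° with length 21.2, so L = (2.95, 21.0). ∠ULJ = 105.7° gives LJ at 156° from the x-axis; with |LJ| = 21.0, J = (-16.3, 29.4). The perpendicularity gives JC at right angles to LJ, so JC runs at -114°; with |JC| = 25.0, C = (-26.3, 6.54). ∠JCB = 35.7° gives CB at 30.6° from the x-axis; with |CB| = 13.6, B = (-14.6, 13.5). ∠CBH = 44.3° gives BH at 166° from the x-axis; with |BH| = 11.7, H = (-26.0, 16.2). ∠BHQ = 110.0° gives HQ at -124° from the x-axis; with |HQ| = 14.6, Q = (-34.1, 4.09). Then |JQ| = |Q − J| = 31.0.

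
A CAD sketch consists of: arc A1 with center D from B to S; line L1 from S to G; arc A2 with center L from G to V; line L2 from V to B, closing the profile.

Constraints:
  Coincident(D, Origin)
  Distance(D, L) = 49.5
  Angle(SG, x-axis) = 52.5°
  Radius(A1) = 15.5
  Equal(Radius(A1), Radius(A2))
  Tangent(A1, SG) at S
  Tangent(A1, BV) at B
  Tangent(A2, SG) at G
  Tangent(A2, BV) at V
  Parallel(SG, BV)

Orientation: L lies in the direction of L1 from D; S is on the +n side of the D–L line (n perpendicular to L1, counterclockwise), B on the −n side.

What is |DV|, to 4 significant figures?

51.87

Tangency of A1 to both parallel lines with radius 15.5 puts S and B at D ± 15.5·n: S = (-12.30, 9.436), B = (12.30, -9.436). Equal radii place G and V the same way about L: G = L + 15.5·n = (17.84, 48.71), V = L − 15.5·n = (42.43, 29.84). Then |DV| = |V − D| = 51.87.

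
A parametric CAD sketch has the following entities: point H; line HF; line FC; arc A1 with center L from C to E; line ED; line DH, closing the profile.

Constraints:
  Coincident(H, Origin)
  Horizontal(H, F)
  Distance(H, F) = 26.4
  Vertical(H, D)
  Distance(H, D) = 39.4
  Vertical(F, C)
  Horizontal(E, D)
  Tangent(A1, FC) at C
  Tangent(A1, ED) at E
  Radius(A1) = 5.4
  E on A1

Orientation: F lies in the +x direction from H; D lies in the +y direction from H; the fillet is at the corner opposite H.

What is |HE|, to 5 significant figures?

44.647

H is at the origin; H and F share the same y with |HF| = 26.4 and F on the +x side, so F = (26.400, 0.0000). HD is vertical with |HD| = 39.4 and D on the +y side, so D = (0.0000, 39.400). The virtual corner opposite H is at (26.400, 39.400). Since A1 is tangent to FC there, LC ⟂ FC and since A1 is tangent to ED there, LE ⟂ ED, with radius 5.4, so the center L sits 5.4 in from both sides at L = (21.000, 34.000). That places the tangent points at C = (26.400, 34.000) on FC and E = (21.000, 39.400) on ED. Then |HE| = |E − H| = 44.647.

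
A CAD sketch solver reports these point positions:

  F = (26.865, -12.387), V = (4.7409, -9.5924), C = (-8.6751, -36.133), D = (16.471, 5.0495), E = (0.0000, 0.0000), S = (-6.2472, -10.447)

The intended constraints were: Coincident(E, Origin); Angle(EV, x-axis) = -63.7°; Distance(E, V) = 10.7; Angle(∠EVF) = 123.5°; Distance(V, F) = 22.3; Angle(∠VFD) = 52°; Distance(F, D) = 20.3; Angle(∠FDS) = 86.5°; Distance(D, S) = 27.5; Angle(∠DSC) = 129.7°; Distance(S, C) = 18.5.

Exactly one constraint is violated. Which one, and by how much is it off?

Distance(S, C) = 18.5 — off by 7.30.

E = (0.00, 0.00) ✓; EV at -63.70° ✓; |EV| = 10.70 ✓; ∠EVF = 123.5° ✓; |VF| = 22.30 ✓; ∠VFD = 52.00° ✓; |FD| = 20.30 ✓; ∠FDS = 86.50° ✓; |DS| = 27.50 ✓; ∠DSC = 129.7° ✓; |SC| = 25.80 ✗.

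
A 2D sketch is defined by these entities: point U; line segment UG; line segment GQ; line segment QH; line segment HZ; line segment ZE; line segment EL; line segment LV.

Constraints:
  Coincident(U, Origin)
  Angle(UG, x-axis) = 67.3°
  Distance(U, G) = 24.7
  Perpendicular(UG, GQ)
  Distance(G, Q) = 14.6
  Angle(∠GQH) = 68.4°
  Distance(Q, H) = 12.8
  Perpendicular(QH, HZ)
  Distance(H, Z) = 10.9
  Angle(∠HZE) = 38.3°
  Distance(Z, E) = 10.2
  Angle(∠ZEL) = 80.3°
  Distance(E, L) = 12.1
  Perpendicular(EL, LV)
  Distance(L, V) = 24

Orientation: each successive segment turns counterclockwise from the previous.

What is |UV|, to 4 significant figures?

13.69

U is at the origin; UG runs at 67.3° with length 24.7, so G = (9.532, 22.79). UG ⟂ GQ, so GQ runs at 157.3°; with |GQ| = 14.6, Q = (-3.937, 28.42). ∠GQH = 68.4° gives QH at -91.10° from the x-axis; with |QH| = 12.8, H = (-4.183, 15.62). QH is perpendicular to HZ, so HZ runs at -1.100°; with |HZ| = 10.9, Z = (6.715, 15.41). ∠HZE = 38.3° gives ZE at 140.6° from the x-axis; with |ZE| = 10.2, E = (-1.167, 21.89). ∠ZEL = 80.3° gives EL at -119.7° from the x-axis; with |EL| = 12.1, L = (-7.162, 11.38). The perpendicularity gives LV at right angles to EL, so LV runs at -29.70°; with |LV| = 24.0, V = (13.69, -0.5132). Then |UV| = |V − U| = 13.69.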